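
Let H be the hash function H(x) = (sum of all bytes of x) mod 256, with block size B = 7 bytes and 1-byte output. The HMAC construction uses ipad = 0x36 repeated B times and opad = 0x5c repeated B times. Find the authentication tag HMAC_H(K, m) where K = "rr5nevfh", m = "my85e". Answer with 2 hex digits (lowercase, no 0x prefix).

Key "rr5nevfh" = 72 72 35 6e 65 76 66 68 is 8 bytes > B = 7, so hash it first: H(key) = 30, then zero-pad to 7 bytes: K' = 30 00 00 00 00 00 00.
K' ⊕ ipad = 06 36 36 36 36 36 36.  K' ⊕ opad = 6c 5c 5c 5c 5c 5c 5c.
Inner input = (K'⊕ipad) ∥ m = 06 36 36 36 36 36 36 ∥ 6d 79 38 35 65.
Inner hash: sum = 6+54+54+54+54+54+54+109+121+56+53+101 = 770; mod 256 = 2 → 02.
Outer input = (K'⊕opad) ∥ inner = 6c 5c 5c 5c 5c 5c 5c ∥ 02.
Outer hash (tag): sum = 108+92+92+92+92+92+92+2 = 662; mod 256 = 150 → 96.

96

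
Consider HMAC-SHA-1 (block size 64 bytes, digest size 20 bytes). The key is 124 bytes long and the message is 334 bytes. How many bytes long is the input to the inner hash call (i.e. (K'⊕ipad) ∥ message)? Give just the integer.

Key is 124 > 64 bytes, so it is hashed to 20 bytes then zero-padded to 64: |K'| = 64.
Inner input = (K'⊕ipad) ∥ m → 64 + 334 = 398 bytes.

398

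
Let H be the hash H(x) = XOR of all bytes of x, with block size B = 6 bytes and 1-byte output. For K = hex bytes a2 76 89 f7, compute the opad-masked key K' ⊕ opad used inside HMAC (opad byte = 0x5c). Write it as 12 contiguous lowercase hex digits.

fe2ad5ab5c5c

Key hex bytes a2 76 89 f7 is 4 bytes ≤ B = 6; zero-pad to 6 bytes: K' = a2 76 89 f7 00 00.
XOR each byte with 0x5c: a2⊕5c=fe, 76⊕5c=2a, 89⊕5c=d5, f7⊕5c=ab, 00⊕5c=5c, 00⊕5c=5c.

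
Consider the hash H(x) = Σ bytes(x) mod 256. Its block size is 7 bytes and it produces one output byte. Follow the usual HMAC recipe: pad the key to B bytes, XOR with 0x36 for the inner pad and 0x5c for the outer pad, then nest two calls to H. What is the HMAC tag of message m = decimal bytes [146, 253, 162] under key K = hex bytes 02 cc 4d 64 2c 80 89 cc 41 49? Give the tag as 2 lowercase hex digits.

Key hex bytes 02 cc 4d 64 2c 80 89 cc 41 49 is 10 bytes > B = 7, so hash it first: H(key) = 0a, then zero-pad to 7 bytes: K' = 0a 00 00 00 00 00 00.
K' ⊕ ipad = 3c 36 36 36 36 36 36.  K' ⊕ opad = 56 5c 5c 5c 5c 5c 5c.
Inner input = (K'⊕ipad) ∥ m = 3c 36 36 36 36 36 36 ∥ 92 fd a2.
Inner hash: sum = 60+54+54+54+54+54+54+146+253+162 = 945; mod 256 = 177 → b1.
Outer input = (K'⊕opad) ∥ inner = 56 5c 5c 5c 5c 5c 5c ∥ b1.
Outer hash (tag): sum = 86+92+92+92+92+92+92+177 = 815; mod 256 = 47 → 2f.

2f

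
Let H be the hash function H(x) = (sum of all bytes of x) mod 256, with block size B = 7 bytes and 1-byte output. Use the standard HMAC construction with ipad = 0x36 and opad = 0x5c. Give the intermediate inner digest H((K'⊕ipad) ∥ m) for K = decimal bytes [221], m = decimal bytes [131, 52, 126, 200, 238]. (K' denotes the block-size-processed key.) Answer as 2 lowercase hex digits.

Key decimal bytes [221] = dd is 1 byte ≤ B = 7; zero-pad to 7 bytes: K' = dd 00 00 00 00 00 00.
K' ⊕ ipad = eb 36 36 36 36 36 36.
Inner input = eb 36 36 36 36 36 36 ∥ 83 34 7e c8 ee.
Inner hash: sum = 235+54+54+54+54+54+54+131+52+126+200+238 = 1306; mod 256 = 26 → 1a.

1a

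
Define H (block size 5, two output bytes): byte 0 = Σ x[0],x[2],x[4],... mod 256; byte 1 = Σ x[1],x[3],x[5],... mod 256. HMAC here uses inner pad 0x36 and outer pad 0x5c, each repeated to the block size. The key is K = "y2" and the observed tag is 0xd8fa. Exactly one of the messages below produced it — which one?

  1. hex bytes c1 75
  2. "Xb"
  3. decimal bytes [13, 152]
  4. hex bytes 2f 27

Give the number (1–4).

1

Key "y2" = 79 32 is 2 bytes ≤ B = 5; zero-pad to 5 bytes: K' = 79 32 00 00 00.
K' ⊕ ipad = 4f 04 36 36 36; K' ⊕ opad = 25 6e 5c 5c 5c.
m1: inner = H(4f 04 36 36 36 c1 75) = 30 fb; tag = H(25 6e 5c 5c 5c 30 fb) = d8fa ← matches
m2: inner = H(4f 04 36 36 36 58 62) = 1d 92; tag = H(25 6e 5c 5c 5c 1d 92) = 6fe7
m3: inner = H(4f 04 36 36 36 0d 98) = 53 47; tag = H(25 6e 5c 5c 5c 53 47) = 241d
m4: inner = H(4f 04 36 36 36 2f 27) = e2 69; tag = H(25 6e 5c 5c 5c e2 69) = 46ac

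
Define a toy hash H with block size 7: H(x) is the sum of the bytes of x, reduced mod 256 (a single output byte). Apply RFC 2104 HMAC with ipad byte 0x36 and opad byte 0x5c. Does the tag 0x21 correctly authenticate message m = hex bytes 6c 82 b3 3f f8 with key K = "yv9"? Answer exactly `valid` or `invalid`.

Key "yv9" = 79 76 39 is 3 bytes ≤ B = 7; zero-pad to 7 bytes: K' = 79 76 39 00 00 00 00.
K' ⊕ ipad = 4f 40 0f 36 36 36 36; K' ⊕ opad = 25 2a 65 5c 5c 5c 5c.
Inner hash: sum = 79+64+15+54+54+54+54+108+130+179+63+248 = 1102; mod 256 = 78 → 4e.
Outer hash (recomputed tag): sum = 37+42+101+92+92+92+92+78 = 626; mod 256 = 114 → 72.
Recomputed tag = 72; claimed = 21 → mismatch.

invalid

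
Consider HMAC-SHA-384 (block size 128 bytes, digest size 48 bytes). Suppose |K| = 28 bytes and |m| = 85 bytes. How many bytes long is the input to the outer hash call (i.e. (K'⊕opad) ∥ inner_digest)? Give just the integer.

176

Key is 28 ≤ 128 bytes, zero-padded: |K'| = 128.
Outer input = (K'⊕opad) ∥ H(inner) → 128 + 48 = 176 bytes.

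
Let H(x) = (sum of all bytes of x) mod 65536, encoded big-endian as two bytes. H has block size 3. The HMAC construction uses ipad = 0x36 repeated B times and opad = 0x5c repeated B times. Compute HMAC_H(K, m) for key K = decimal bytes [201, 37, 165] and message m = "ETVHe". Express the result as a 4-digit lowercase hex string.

Key decimal bytes [201, 37, 165] = c9 25 a5 is exactly B = 3 bytes: K' = c9 25 a5.
K' ⊕ ipad = ff 13 93.  K' ⊕ opad = 95 79 f9.
Inner input = (K'⊕ipad) ∥ m = ff 13 93 ∥ 45 54 56 48 65.
Inner hash: sum = 255+19+147+69+84+86+72+101 = 833 → 03 41.
Outer input = (K'⊕opad) ∥ inner = 95 79 f9 ∥ 03 41.
Outer hash (tag): sum = 149+121+249+3+65 = 587 → 02 4b.

024b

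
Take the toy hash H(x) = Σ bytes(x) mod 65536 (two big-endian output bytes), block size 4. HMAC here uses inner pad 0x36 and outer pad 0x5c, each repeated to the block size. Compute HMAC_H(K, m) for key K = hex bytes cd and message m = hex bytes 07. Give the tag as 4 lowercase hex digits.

Key hex bytes cd is 1 byte ≤ B = 4; zero-pad to 4 bytes: K' = cd 00 00 00.
K' ⊕ ipad = fb 36 36 36.  K' ⊕ opad = 91 5c 5c 5c.
Inner input = (K'⊕ipad) ∥ m = fb 36 36 36 ∥ 07.
Inner hash: sum = 251+54+54+54+7 = 420 → 01 a4.
Outer input = (K'⊕opad) ∥ inner = 91 5c 5c 5c ∥ 01 a4.
Outer hash (tag): sum = 145+92+92+92+1+164 = 586 → 02 4a.

024a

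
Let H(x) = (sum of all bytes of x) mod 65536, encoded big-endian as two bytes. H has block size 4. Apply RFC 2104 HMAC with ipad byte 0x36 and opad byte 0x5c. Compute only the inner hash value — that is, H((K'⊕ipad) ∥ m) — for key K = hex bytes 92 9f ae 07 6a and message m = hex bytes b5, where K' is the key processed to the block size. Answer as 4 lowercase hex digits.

01bb

Key hex bytes 92 9f ae 07 6a is 5 bytes > B = 4, so hash it first: H(key) = 02 50, then zero-pad to 4 bytes: K' = 02 50 00 00.
K' ⊕ ipad = 34 66 36 36.
Inner input = 34 66 36 36 ∥ b5.
Inner hash: sum = 52+102+54+54+181 = 443 → 01 bb.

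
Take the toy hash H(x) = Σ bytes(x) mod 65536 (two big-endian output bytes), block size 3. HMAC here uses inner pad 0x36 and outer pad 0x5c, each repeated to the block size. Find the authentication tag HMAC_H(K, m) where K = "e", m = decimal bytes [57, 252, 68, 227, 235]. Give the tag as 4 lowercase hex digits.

Key "e" = 65 is 1 byte ≤ B = 3; zero-pad to 3 bytes: K' = 65 00 00.
K' ⊕ ipad = 53 36 36.  K' ⊕ opad = 39 5c 5c.
Inner input = (K'⊕ipad) ∥ m = 53 36 36 ∥ 39 fc 44 e3 eb.
Inner hash: sum = 83+54+54+57+252+68+227+235 = 1030 → 04 06.
Outer input = (K'⊕opad) ∥ inner = 39 5c 5c ∥ 04 06.
Outer hash (tag): sum = 57+92+92+4+6 = 251 → 00 fb.

00fb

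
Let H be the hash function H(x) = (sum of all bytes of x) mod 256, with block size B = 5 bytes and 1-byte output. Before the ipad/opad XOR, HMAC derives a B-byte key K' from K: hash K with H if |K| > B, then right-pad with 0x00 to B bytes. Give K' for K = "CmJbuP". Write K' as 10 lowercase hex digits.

2100000000

|K| = 6 > B = 5, so first hash the key.
H(K): sum = 67+109+74+98+117+80 = 545; mod 256 = 33 → 21.
Zero-pad H(K) = 21 to 5 bytes: K' = 21 00 00 00 00.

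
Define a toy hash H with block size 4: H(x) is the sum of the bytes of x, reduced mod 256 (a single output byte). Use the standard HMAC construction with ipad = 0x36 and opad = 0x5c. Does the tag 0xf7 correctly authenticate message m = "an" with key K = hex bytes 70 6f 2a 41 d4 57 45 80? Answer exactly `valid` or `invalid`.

Key hex bytes 70 6f 2a 41 d4 57 45 80 is 8 bytes > B = 4, so hash it first: H(key) = 3a, then zero-pad to 4 bytes: K' = 3a 00 00 00.
K' ⊕ ipad = 0c 36 36 36; K' ⊕ opad = 66 5c 5c 5c.
Inner hash: sum = 12+54+54+54+97+110 = 381; mod 256 = 125 → 7d.
Outer hash (recomputed tag): sum = 102+92+92+92+125 = 503; mod 256 = 247 → f7.
Recomputed tag = f7; claimed = f7 → match.

valid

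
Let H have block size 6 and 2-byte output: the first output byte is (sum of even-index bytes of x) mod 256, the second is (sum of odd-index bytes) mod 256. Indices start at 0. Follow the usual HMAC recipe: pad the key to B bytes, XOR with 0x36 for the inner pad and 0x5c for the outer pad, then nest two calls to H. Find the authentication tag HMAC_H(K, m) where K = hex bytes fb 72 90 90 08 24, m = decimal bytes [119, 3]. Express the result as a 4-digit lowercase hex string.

Key hex bytes fb 72 90 90 08 24 is exactly B = 6 bytes: K' = fb 72 90 90 08 24.
K' ⊕ ipad = cd 44 a6 a6 3e 12.  K' ⊕ opad = a7 2e cc cc 54 78.
Inner input = (K'⊕ipad) ∥ m = cd 44 a6 a6 3e 12 ∥ 77 03.
Inner hash: even-index sum = 552 mod 256 = 40; odd-index sum = 255 mod 256 = 255 → 28 ff.
Outer input = (K'⊕opad) ∥ inner = a7 2e cc cc 54 78 ∥ 28 ff.
Outer hash (tag): even-index sum = 495 mod 256 = 239; odd-index sum = 625 mod 256 = 113 → ef 71.

ef71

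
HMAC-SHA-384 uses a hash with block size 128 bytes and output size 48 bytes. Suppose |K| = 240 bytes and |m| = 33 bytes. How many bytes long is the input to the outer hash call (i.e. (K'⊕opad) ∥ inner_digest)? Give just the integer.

Key is 240 > 128 bytes, so it is hashed to 48 bytes then zero-padded to 128: |K'| = 128.
Outer input = (K'⊕opad) ∥ H(inner) → 128 + 48 = 176 bytes.

176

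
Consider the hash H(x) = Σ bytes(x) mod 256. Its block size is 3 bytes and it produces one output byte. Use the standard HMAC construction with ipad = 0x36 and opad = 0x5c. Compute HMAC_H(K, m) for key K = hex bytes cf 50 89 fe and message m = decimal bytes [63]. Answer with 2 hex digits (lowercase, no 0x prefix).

Key hex bytes cf 50 89 fe is 4 bytes > B = 3, so hash it first: H(key) = a6, then zero-pad to 3 bytes: K' = a6 00 00.
K' ⊕ ipad = 90 36 36.  K' ⊕ opad = fa 5c 5c.
Inner input = (K'⊕ipad) ∥ m = 90 36 36 ∥ 3f.
Inner hash: sum = 144+54+54+63 = 315; mod 256 = 59 → 3b.
Outer input = (K'⊕opad) ∥ inner = fa 5c 5c ∥ 3b.
Outer hash (tag): sum = 250+92+92+59 = 493; mod 256 = 237 → ed.

ed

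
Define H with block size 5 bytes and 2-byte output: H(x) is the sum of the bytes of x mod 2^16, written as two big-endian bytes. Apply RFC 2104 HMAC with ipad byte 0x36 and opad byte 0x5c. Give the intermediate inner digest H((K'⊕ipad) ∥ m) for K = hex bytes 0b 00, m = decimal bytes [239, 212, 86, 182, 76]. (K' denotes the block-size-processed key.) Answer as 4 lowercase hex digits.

0430

Key hex bytes 0b 00 is 2 bytes ≤ B = 5; zero-pad to 5 bytes: K' = 0b 00 00 00 00.
K' ⊕ ipad = 3d 36 36 36 36.
Inner input = 3d 36 36 36 36 ∥ ef d4 56 b6 4c.
Inner hash: sum = 61+54+54+54+54+239+212+86+182+76 = 1072 → 04 30.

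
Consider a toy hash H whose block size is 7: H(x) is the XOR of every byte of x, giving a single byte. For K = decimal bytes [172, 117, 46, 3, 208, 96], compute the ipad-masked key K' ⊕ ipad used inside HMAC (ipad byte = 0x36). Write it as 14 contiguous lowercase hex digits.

Key decimal bytes [172, 117, 46, 3, 208, 96] = ac 75 2e 03 d0 60 is 6 bytes ≤ B = 7; zero-pad to 7 bytes: K' = ac 75 2e 03 d0 60 00.
XOR each byte with 0x36: ac⊕36=9a, 75⊕36=43, 2e⊕36=18, 03⊕36=35, d0⊕36=e6, 60⊕36=56, 00⊕36=36.

9a431835e65636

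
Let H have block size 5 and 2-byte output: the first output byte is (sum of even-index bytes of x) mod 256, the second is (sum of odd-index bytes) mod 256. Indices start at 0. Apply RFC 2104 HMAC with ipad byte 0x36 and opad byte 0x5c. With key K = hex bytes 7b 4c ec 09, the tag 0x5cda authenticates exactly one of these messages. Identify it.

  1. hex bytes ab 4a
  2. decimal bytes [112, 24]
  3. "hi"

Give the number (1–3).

2

Key hex bytes 7b 4c ec 09 is 4 bytes ≤ B = 5; zero-pad to 5 bytes: K' = 7b 4c ec 09 00.
K' ⊕ ipad = 4d 7a da 3f 36; K' ⊕ opad = 27 10 b0 55 5c.
m1: inner = H(4d 7a da 3f 36 ab 4a) = a7 64; tag = H(27 10 b0 55 5c a7 64) = 970c
m2: inner = H(4d 7a da 3f 36 70 18) = 75 29; tag = H(27 10 b0 55 5c 75 29) = 5cda ← matches
m3: inner = H(4d 7a da 3f 36 68 69) = c6 21; tag = H(27 10 b0 55 5c c6 21) = 542b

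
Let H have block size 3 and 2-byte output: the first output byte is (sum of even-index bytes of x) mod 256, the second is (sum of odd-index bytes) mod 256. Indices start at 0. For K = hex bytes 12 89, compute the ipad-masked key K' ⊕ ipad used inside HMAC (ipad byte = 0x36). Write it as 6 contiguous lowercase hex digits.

24bf36

Key hex bytes 12 89 is 2 bytes ≤ B = 3; zero-pad to 3 bytes: K' = 12 89 00.
XOR each byte with 0x36: 12⊕36=24, 89⊕36=bf, 00⊕36=36.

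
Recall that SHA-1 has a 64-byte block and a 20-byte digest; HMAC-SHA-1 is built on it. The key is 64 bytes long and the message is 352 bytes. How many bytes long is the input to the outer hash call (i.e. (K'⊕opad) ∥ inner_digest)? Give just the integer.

84

Key is 64 ≤ 64 bytes, zero-padded: |K'| = 64.
Outer input = (K'⊕opad) ∥ H(inner) → 64 + 20 = 84 bytes.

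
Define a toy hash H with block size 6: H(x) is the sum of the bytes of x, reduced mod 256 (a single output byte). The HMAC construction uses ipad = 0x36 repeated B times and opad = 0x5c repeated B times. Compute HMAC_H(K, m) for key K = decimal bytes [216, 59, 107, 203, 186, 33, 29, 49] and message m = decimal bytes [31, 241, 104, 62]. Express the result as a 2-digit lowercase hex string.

Key decimal bytes [216, 59, 107, 203, 186, 33, 29, 49] = d8 3b 6b cb ba 21 1d 31 is 8 bytes > B = 6, so hash it first: H(key) = 72, then zero-pad to 6 bytes: K' = 72 00 00 00 00 00.
K' ⊕ ipad = 44 36 36 36 36 36.  K' ⊕ opad = 2e 5c 5c 5c 5c 5c.
Inner input = (K'⊕ipad) ∥ m = 44 36 36 36 36 36 ∥ 1f f1 68 3e.
Inner hash: sum = 68+54+54+54+54+54+31+241+104+62 = 776; mod 256 = 8 → 08.
Outer input = (K'⊕opad) ∥ inner = 2e 5c 5c 5c 5c 5c ∥ 08.
Outer hash (tag): sum = 46+92+92+92+92+92+8 = 514; mod 256 = 2 → 02.

02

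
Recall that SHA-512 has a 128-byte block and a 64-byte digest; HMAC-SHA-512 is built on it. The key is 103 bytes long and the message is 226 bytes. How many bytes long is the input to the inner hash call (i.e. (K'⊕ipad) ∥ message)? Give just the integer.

354

Key is 103 ≤ 128 bytes, zero-padded: |K'| = 128.
Inner input = (K'⊕ipad) ∥ m → 128 + 226 = 354 bytes.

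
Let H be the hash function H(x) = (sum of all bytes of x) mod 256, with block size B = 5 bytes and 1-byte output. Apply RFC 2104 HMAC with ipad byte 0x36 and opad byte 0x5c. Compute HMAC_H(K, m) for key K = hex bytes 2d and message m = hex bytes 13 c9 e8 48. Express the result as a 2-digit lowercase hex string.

e0

Key hex bytes 2d is 1 byte ≤ B = 5; zero-pad to 5 bytes: K' = 2d 00 00 00 00.
K' ⊕ ipad = 1b 36 36 36 36.  K' ⊕ opad = 71 5c 5c 5c 5c.
Inner input = (K'⊕ipad) ∥ m = 1b 36 36 36 36 ∥ 13 c9 e8 48.
Inner hash: sum = 27+54+54+54+54+19+201+232+72 = 767; mod 256 = 255 → ff.
Outer input = (K'⊕opad) ∥ inner = 71 5c 5c 5c 5c ∥ ff.
Outer hash (tag): sum = 113+92+92+92+92+255 = 736; mod 256 = 224 → e0.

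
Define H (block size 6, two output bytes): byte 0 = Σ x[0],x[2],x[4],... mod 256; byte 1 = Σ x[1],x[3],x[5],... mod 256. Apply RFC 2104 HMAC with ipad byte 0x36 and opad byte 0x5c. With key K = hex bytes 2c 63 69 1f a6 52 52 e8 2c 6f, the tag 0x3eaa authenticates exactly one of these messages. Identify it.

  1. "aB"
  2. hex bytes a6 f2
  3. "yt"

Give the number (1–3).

2

Key hex bytes 2c 63 69 1f a6 52 52 e8 2c 6f is 10 bytes > B = 6, so hash it first: H(key) = b9 2b, then zero-pad to 6 bytes: K' = b9 2b 00 00 00 00.
K' ⊕ ipad = 8f 1d 36 36 36 36; K' ⊕ opad = e5 77 5c 5c 5c 5c.
m1: inner = H(8f 1d 36 36 36 36 61 42) = 5c cb; tag = H(e5 77 5c 5c 5c 5c 5c cb) = f9fa
m2: inner = H(8f 1d 36 36 36 36 a6 f2) = a1 7b; tag = H(e5 77 5c 5c 5c 5c a1 7b) = 3eaa ← matches
m3: inner = H(8f 1d 36 36 36 36 79 74) = 74 fd; tag = H(e5 77 5c 5c 5c 5c 74 fd) = 112c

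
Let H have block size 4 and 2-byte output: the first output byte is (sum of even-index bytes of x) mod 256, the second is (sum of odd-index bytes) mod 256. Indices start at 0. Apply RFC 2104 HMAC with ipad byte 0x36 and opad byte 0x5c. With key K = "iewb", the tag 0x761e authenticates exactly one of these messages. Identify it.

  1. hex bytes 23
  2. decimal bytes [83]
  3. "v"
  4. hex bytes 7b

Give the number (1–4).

3

Key "iewb" = 69 65 77 62 is exactly B = 4 bytes: K' = 69 65 77 62.
K' ⊕ ipad = 5f 53 41 54; K' ⊕ opad = 35 39 2b 3e.
m1: inner = H(5f 53 41 54 23) = c3 a7; tag = H(35 39 2b 3e c3 a7) = 231e
m2: inner = H(5f 53 41 54 53) = f3 a7; tag = H(35 39 2b 3e f3 a7) = 531e
m3: inner = H(5f 53 41 54 76) = 16 a7; tag = H(35 39 2b 3e 16 a7) = 761e ← matches
m4: inner = H(5f 53 41 54 7b) = 1b a7; tag = H(35 39 2b 3e 1b a7) = 7b1e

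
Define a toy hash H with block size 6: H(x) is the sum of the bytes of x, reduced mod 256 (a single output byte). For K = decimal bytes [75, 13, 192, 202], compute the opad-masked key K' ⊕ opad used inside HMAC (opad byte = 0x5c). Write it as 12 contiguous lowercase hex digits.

17519c965c5c

Key decimal bytes [75, 13, 192, 202] = 4b 0d c0 ca is 4 bytes ≤ B = 6; zero-pad to 6 bytes: K' = 4b 0d c0 ca 00 00.
XOR each byte with 0x5c: 4b⊕5c=17, 0d⊕5c=51, c0⊕5c=9c, ca⊕5c=96, 00⊕5c=5c, 00⊕5c=5c.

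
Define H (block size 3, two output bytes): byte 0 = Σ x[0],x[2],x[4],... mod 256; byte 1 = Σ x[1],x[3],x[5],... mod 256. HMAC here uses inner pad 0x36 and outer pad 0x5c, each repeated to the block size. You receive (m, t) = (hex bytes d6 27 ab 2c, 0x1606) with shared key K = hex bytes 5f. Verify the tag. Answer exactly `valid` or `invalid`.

invalid

Key hex bytes 5f is 1 byte ≤ B = 3; zero-pad to 3 bytes: K' = 5f 00 00.
K' ⊕ ipad = 69 36 36; K' ⊕ opad = 03 5c 5c.
Inner hash: even-index sum = 242 mod 256 = 242; odd-index sum = 439 mod 256 = 183 → f2 b7.
Outer hash (recomputed tag): even-index sum = 278 mod 256 = 22; odd-index sum = 334 mod 256 = 78 → 16 4e.
Recomputed tag = 164e; claimed = 1606 → mismatch.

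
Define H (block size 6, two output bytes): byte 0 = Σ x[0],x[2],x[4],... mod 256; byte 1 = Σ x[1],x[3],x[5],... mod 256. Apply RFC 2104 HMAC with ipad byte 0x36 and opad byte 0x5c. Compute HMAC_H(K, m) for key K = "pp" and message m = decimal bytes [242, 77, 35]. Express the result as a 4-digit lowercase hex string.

abe3

Key "pp" = 70 70 is 2 bytes ≤ B = 6; zero-pad to 6 bytes: K' = 70 70 00 00 00 00.
K' ⊕ ipad = 46 46 36 36 36 36.  K' ⊕ opad = 2c 2c 5c 5c 5c 5c.
Inner input = (K'⊕ipad) ∥ m = 46 46 36 36 36 36 ∥ f2 4d 23.
Inner hash: even-index sum = 455 mod 256 = 199; odd-index sum = 255 mod 256 = 255 → c7 ff.
Outer input = (K'⊕opad) ∥ inner = 2c 2c 5c 5c 5c 5c ∥ c7 ff.
Outer hash (tag): even-index sum = 427 mod 256 = 171; odd-index sum = 483 mod 256 = 227 → ab e3.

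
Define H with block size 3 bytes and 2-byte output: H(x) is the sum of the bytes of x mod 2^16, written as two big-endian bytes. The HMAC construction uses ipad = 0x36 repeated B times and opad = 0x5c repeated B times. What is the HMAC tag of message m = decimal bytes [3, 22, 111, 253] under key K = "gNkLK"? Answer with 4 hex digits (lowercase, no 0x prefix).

Key "gNkLK" = 67 4e 6b 4c 4b is 5 bytes > B = 3, so hash it first: H(key) = 01 b7, then zero-pad to 3 bytes: K' = 01 b7 00.
K' ⊕ ipad = 37 81 36.  K' ⊕ opad = 5d eb 5c.
Inner input = (K'⊕ipad) ∥ m = 37 81 36 ∥ 03 16 6f fd.
Inner hash: sum = 55+129+54+3+22+111+253 = 627 → 02 73.
Outer input = (K'⊕opad) ∥ inner = 5d eb 5c ∥ 02 73.
Outer hash (tag): sum = 93+235+92+2+115 = 537 → 02 19.

0219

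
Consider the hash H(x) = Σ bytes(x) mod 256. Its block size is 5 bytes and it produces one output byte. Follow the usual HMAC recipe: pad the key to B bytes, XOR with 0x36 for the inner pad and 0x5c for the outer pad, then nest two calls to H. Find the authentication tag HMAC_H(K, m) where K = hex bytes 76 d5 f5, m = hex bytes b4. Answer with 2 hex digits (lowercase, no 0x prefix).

Key hex bytes 76 d5 f5 is 3 bytes ≤ B = 5; zero-pad to 5 bytes: K' = 76 d5 f5 00 00.
K' ⊕ ipad = 40 e3 c3 36 36.  K' ⊕ opad = 2a 89 a9 5c 5c.
Inner input = (K'⊕ipad) ∥ m = 40 e3 c3 36 36 ∥ b4.
Inner hash: sum = 64+227+195+54+54+180 = 774; mod 256 = 6 → 06.
Outer input = (K'⊕opad) ∥ inner = 2a 89 a9 5c 5c ∥ 06.
Outer hash (tag): sum = 42+137+169+92+92+6 = 538; mod 256 = 26 → 1a.

1a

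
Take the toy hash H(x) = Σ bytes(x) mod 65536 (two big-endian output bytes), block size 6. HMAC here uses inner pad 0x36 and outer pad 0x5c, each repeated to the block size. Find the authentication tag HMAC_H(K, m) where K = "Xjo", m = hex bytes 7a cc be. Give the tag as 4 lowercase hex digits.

024d

Key "Xjo" = 58 6a 6f is 3 bytes ≤ B = 6; zero-pad to 6 bytes: K' = 58 6a 6f 00 00 00.
K' ⊕ ipad = 6e 5c 59 36 36 36.  K' ⊕ opad = 04 36 33 5c 5c 5c.
Inner input = (K'⊕ipad) ∥ m = 6e 5c 59 36 36 36 ∥ 7a cc be.
Inner hash: sum = 110+92+89+54+54+54+122+204+190 = 969 → 03 c9.
Outer input = (K'⊕opad) ∥ inner = 04 36 33 5c 5c 5c ∥ 03 c9.
Outer hash (tag): sum = 4+54+51+92+92+92+3+201 = 589 → 02 4d.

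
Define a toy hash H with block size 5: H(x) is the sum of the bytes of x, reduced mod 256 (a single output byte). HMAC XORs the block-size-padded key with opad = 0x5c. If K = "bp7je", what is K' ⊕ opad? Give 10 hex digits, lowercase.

3e2c6b3639

Key "bp7je" = 62 70 37 6a 65 is exactly B = 5 bytes: K' = 62 70 37 6a 65.
XOR each byte with 0x5c: 62⊕5c=3e, 70⊕5c=2c, 37⊕5c=6b, 6a⊕5c=36, 65⊕5c=39.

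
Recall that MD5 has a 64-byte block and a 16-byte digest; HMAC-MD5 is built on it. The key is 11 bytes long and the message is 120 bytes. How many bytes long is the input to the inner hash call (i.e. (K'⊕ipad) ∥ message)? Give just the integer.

184

Key is 11 ≤ 64 bytes, zero-padded: |K'| = 64.
Inner input = (K'⊕ipad) ∥ m → 64 + 120 = 184 bytes.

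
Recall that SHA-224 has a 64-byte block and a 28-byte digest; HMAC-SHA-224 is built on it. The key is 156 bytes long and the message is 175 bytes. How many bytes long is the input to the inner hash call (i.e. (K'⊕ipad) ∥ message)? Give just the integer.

Key is 156 > 64 bytes, so it is hashed to 28 bytes then zero-padded to 64: |K'| = 64.
Inner input = (K'⊕ipad) ∥ m → 64 + 175 = 239 bytes.

239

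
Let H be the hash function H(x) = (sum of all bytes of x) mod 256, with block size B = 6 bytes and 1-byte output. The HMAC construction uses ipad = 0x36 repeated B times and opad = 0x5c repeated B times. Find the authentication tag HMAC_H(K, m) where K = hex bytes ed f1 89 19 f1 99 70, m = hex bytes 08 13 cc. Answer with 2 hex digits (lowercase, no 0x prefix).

Key hex bytes ed f1 89 19 f1 99 70 is 7 bytes > B = 6, so hash it first: H(key) = 7a, then zero-pad to 6 bytes: K' = 7a 00 00 00 00 00.
K' ⊕ ipad = 4c 36 36 36 36 36.  K' ⊕ opad = 26 5c 5c 5c 5c 5c.
Inner input = (K'⊕ipad) ∥ m = 4c 36 36 36 36 36 ∥ 08 13 cc.
Inner hash: sum = 76+54+54+54+54+54+8+19+204 = 577; mod 256 = 65 → 41.
Outer input = (K'⊕opad) ∥ inner = 26 5c 5c 5c 5c 5c ∥ 41.
Outer hash (tag): sum = 38+92+92+92+92+92+65 = 563; mod 256 = 51 → 33.

33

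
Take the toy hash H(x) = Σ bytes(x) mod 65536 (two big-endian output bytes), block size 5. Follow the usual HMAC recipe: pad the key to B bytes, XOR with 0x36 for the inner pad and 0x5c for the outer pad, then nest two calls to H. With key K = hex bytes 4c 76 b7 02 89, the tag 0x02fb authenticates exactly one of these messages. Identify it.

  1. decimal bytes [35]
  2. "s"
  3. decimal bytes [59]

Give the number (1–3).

2

Key hex bytes 4c 76 b7 02 89 is exactly B = 5 bytes: K' = 4c 76 b7 02 89.
K' ⊕ ipad = 7a 40 81 34 bf; K' ⊕ opad = 10 2a eb 5e d5.
m1: inner = H(7a 40 81 34 bf 23) = 02 51; tag = H(10 2a eb 5e d5 02 51) = 02ab
m2: inner = H(7a 40 81 34 bf 73) = 02 a1; tag = H(10 2a eb 5e d5 02 a1) = 02fb ← matches
m3: inner = H(7a 40 81 34 bf 3b) = 02 69; tag = H(10 2a eb 5e d5 02 69) = 02c3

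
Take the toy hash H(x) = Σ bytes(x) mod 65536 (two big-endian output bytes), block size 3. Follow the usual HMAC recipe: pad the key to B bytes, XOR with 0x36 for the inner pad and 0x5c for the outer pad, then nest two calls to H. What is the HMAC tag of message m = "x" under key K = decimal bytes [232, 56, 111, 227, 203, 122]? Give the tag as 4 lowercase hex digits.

020b

Key decimal bytes [232, 56, 111, 227, 203, 122] = e8 38 6f e3 cb 7a is 6 bytes > B = 3, so hash it first: H(key) = 03 b7, then zero-pad to 3 bytes: K' = 03 b7 00.
K' ⊕ ipad = 35 81 36.  K' ⊕ opad = 5f eb 5c.
Inner input = (K'⊕ipad) ∥ m = 35 81 36 ∥ 78.
Inner hash: sum = 53+129+54+120 = 356 → 01 64.
Outer input = (K'⊕opad) ∥ inner = 5f eb 5c ∥ 01 64.
Outer hash (tag): sum = 95+235+92+1+100 = 523 → 02 0b.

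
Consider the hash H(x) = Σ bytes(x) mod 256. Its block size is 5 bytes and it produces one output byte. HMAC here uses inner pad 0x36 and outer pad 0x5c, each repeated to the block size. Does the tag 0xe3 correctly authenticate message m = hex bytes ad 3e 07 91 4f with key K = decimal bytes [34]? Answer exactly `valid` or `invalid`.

Key decimal bytes [34] = 22 is 1 byte ≤ B = 5; zero-pad to 5 bytes: K' = 22 00 00 00 00.
K' ⊕ ipad = 14 36 36 36 36; K' ⊕ opad = 7e 5c 5c 5c 5c.
Inner hash: sum = 20+54+54+54+54+173+62+7+145+79 = 702; mod 256 = 190 → be.
Outer hash (recomputed tag): sum = 126+92+92+92+92+190 = 684; mod 256 = 172 → ac.
Recomputed tag = ac; claimed = e3 → mismatch.

invalid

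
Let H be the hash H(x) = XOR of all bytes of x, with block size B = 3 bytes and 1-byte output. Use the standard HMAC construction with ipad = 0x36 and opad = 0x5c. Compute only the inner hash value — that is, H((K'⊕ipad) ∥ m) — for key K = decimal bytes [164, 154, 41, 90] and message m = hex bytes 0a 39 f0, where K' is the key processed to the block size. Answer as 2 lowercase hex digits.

Key decimal bytes [164, 154, 41, 90] = a4 9a 29 5a is 4 bytes > B = 3, so hash it first: H(key) = 4d, then zero-pad to 3 bytes: K' = 4d 00 00.
K' ⊕ ipad = 7b 36 36.
Inner input = 7b 36 36 ∥ 0a 39 f0.
Inner hash: XOR 7b⊕36⊕36⊕0a⊕39⊕f0 = b8.

b8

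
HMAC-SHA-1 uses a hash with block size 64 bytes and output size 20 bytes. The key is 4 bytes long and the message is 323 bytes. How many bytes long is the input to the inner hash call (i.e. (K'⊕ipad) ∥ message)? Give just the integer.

Key is 4 ≤ 64 bytes, zero-padded: |K'| = 64.
Inner input = (K'⊕ipad) ∥ m → 64 + 323 = 387 bytes.

387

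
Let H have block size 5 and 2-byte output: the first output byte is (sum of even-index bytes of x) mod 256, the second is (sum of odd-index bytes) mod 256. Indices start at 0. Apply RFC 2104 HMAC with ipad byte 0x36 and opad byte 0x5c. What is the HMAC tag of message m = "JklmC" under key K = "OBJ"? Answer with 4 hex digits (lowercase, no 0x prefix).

287d

Key "OBJ" = 4f 42 4a is 3 bytes ≤ B = 5; zero-pad to 5 bytes: K' = 4f 42 4a 00 00.
K' ⊕ ipad = 79 74 7c 36 36.  K' ⊕ opad = 13 1e 16 5c 5c.
Inner input = (K'⊕ipad) ∥ m = 79 74 7c 36 36 ∥ 4a 6b 6c 6d 43.
Inner hash: even-index sum = 515 mod 256 = 3; odd-index sum = 419 mod 256 = 163 → 03 a3.
Outer input = (K'⊕opad) ∥ inner = 13 1e 16 5c 5c ∥ 03 a3.
Outer hash (tag): even-index sum = 296 mod 256 = 40; odd-index sum = 125 mod 256 = 125 → 28 7d.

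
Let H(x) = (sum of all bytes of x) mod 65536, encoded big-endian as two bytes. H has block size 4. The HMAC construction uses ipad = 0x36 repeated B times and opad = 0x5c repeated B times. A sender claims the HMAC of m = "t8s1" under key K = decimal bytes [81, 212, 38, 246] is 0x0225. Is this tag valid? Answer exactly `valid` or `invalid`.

valid

Key decimal bytes [81, 212, 38, 246] = 51 d4 26 f6 is exactly B = 4 bytes: K' = 51 d4 26 f6.
K' ⊕ ipad = 67 e2 10 c0; K' ⊕ opad = 0d 88 7a aa.
Inner hash: sum = 103+226+16+192+116+56+115+49 = 873 → 03 69.
Outer hash (recomputed tag): sum = 13+136+122+170+3+105 = 549 → 02 25.
Recomputed tag = 0225; claimed = 0225 → match.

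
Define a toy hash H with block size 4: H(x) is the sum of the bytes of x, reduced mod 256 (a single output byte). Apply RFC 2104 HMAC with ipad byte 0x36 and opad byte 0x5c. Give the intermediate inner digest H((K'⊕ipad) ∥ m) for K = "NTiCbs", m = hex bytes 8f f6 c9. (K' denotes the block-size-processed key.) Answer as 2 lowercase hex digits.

Key "NTiCbs" = 4e 54 69 43 62 73 is 6 bytes > B = 4, so hash it first: H(key) = 23, then zero-pad to 4 bytes: K' = 23 00 00 00.
K' ⊕ ipad = 15 36 36 36.
Inner input = 15 36 36 36 ∥ 8f f6 c9.
Inner hash: sum = 21+54+54+54+143+246+201 = 773; mod 256 = 5 → 05.

05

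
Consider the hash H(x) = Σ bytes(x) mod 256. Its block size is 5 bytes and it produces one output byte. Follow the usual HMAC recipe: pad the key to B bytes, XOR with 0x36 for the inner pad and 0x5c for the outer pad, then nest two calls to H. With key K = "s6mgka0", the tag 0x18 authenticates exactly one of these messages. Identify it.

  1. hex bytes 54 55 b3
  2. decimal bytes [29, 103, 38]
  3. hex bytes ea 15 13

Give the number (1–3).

Key "s6mgka0" = 73 36 6d 67 6b 61 30 is 7 bytes > B = 5, so hash it first: H(key) = 79, then zero-pad to 5 bytes: K' = 79 00 00 00 00.
K' ⊕ ipad = 4f 36 36 36 36; K' ⊕ opad = 25 5c 5c 5c 5c.
m1: inner = H(4f 36 36 36 36 54 55 b3) = 83; tag = H(25 5c 5c 5c 5c 83) = 18 ← matches
m2: inner = H(4f 36 36 36 36 1d 67 26) = d1; tag = H(25 5c 5c 5c 5c d1) = 66
m3: inner = H(4f 36 36 36 36 ea 15 13) = 39; tag = H(25 5c 5c 5c 5c 39) = ce

1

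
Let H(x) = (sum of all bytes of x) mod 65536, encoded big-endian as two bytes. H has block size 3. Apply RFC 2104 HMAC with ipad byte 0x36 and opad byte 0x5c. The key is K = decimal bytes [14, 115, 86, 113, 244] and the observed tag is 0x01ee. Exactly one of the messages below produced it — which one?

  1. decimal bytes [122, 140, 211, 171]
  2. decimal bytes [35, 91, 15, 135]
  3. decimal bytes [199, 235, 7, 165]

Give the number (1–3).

Key decimal bytes [14, 115, 86, 113, 244] = 0e 73 56 71 f4 is 5 bytes > B = 3, so hash it first: H(key) = 02 3c, then zero-pad to 3 bytes: K' = 02 3c 00.
K' ⊕ ipad = 34 0a 36; K' ⊕ opad = 5e 60 5c.
m1: inner = H(34 0a 36 7a 8c d3 ab) = 02 f8; tag = H(5e 60 5c 02 f8) = 0214
m2: inner = H(34 0a 36 23 5b 0f 87) = 01 88; tag = H(5e 60 5c 01 88) = 01a3
m3: inner = H(34 0a 36 c7 eb 07 a5) = 02 d2; tag = H(5e 60 5c 02 d2) = 01ee ← matches

3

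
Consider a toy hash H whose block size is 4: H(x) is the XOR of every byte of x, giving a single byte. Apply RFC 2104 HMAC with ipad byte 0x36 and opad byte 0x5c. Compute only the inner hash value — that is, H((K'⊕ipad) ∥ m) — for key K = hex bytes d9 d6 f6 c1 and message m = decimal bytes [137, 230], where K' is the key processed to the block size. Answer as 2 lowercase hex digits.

57

Key hex bytes d9 d6 f6 c1 is exactly B = 4 bytes: K' = d9 d6 f6 c1.
K' ⊕ ipad = ef e0 c0 f7.
Inner input = ef e0 c0 f7 ∥ 89 e6.
Inner hash: XOR ef⊕e0⊕c0⊕f7⊕89⊕e6 = 57.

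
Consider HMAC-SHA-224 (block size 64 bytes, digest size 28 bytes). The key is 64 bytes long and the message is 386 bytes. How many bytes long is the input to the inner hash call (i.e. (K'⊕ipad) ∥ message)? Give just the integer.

Key is 64 ≤ 64 bytes, zero-padded: |K'| = 64.
Inner input = (K'⊕ipad) ∥ m → 64 + 386 = 450 bytes.

450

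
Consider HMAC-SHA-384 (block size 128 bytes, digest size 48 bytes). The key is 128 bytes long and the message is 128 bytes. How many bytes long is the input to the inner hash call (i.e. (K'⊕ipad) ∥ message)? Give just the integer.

256

Key is 128 ≤ 128 bytes, zero-padded: |K'| = 128.
Inner input = (K'⊕ipad) ∥ m → 128 + 128 = 256 bytes.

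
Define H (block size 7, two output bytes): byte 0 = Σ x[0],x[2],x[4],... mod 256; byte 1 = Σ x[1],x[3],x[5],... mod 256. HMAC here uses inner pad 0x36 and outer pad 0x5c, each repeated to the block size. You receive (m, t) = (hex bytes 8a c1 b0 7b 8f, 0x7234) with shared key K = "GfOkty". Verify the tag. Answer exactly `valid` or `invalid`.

Key "GfOkty" = 47 66 4f 6b 74 79 is 6 bytes ≤ B = 7; zero-pad to 7 bytes: K' = 47 66 4f 6b 74 79 00.
K' ⊕ ipad = 71 50 79 5d 42 4f 36; K' ⊕ opad = 1b 3a 13 37 28 25 5c.
Inner hash: even-index sum = 670 mod 256 = 158; odd-index sum = 709 mod 256 = 197 → 9e c5.
Outer hash (recomputed tag): even-index sum = 375 mod 256 = 119; odd-index sum = 308 mod 256 = 52 → 77 34.
Recomputed tag = 7734; claimed = 7234 → mismatch.

invalid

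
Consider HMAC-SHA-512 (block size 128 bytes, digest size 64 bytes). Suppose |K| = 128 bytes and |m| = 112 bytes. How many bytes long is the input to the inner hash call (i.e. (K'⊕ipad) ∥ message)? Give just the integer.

Key is 128 ≤ 128 bytes, zero-padded: |K'| = 128.
Inner input = (K'⊕ipad) ∥ m → 128 + 112 = 240 bytes.

240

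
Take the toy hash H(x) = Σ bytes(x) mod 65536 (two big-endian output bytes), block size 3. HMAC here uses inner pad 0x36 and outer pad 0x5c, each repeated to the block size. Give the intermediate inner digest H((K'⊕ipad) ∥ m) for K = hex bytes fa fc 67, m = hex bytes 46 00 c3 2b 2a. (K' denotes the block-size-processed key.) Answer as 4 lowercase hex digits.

0345

Key hex bytes fa fc 67 is exactly B = 3 bytes: K' = fa fc 67.
K' ⊕ ipad = cc ca 51.
Inner input = cc ca 51 ∥ 46 00 c3 2b 2a.
Inner hash: sum = 204+202+81+70+0+195+43+42 = 837 → 03 45.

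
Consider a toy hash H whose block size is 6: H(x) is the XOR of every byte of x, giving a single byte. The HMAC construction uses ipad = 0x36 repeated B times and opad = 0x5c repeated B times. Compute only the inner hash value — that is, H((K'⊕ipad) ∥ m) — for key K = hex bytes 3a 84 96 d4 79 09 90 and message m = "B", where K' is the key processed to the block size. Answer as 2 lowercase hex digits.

5e

Key hex bytes 3a 84 96 d4 79 09 90 is 7 bytes > B = 6, so hash it first: H(key) = 1c, then zero-pad to 6 bytes: K' = 1c 00 00 00 00 00.
K' ⊕ ipad = 2a 36 36 36 36 36.
Inner input = 2a 36 36 36 36 36 ∥ 42.
Inner hash: XOR 2a⊕36⊕36⊕36⊕36⊕36⊕42 = 5e.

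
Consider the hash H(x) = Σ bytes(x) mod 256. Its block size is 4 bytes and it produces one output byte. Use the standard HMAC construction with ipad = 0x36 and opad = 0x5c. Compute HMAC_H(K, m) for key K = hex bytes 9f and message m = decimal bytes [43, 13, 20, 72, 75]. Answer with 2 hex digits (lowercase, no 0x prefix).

Key hex bytes 9f is 1 byte ≤ B = 4; zero-pad to 4 bytes: K' = 9f 00 00 00.
K' ⊕ ipad = a9 36 36 36.  K' ⊕ opad = c3 5c 5c 5c.
Inner input = (K'⊕ipad) ∥ m = a9 36 36 36 ∥ 2b 0d 14 48 4b.
Inner hash: sum = 169+54+54+54+43+13+20+72+75 = 554; mod 256 = 42 → 2a.
Outer input = (K'⊕opad) ∥ inner = c3 5c 5c 5c ∥ 2a.
Outer hash (tag): sum = 195+92+92+92+42 = 513; mod 256 = 1 → 01.

01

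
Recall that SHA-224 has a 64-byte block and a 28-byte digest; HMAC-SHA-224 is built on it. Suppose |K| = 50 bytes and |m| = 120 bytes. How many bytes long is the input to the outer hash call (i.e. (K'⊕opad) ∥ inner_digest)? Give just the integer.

Key is 50 ≤ 64 bytes, zero-padded: |K'| = 64.
Outer input = (K'⊕opad) ∥ H(inner) → 64 + 28 = 92 bytes.

92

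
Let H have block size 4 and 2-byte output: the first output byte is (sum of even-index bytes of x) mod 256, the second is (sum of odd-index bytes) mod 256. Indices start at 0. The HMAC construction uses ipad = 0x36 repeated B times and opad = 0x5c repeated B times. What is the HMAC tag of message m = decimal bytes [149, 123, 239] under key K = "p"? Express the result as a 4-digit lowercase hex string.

889f

Key "p" = 70 is 1 byte ≤ B = 4; zero-pad to 4 bytes: K' = 70 00 00 00.
K' ⊕ ipad = 46 36 36 36.  K' ⊕ opad = 2c 5c 5c 5c.
Inner input = (K'⊕ipad) ∥ m = 46 36 36 36 ∥ 95 7b ef.
Inner hash: even-index sum = 512 mod 256 = 0; odd-index sum = 231 mod 256 = 231 → 00 e7.
Outer input = (K'⊕opad) ∥ inner = 2c 5c 5c 5c ∥ 00 e7.
Outer hash (tag): even-index sum = 136 mod 256 = 136; odd-index sum = 415 mod 256 = 159 → 88 9f.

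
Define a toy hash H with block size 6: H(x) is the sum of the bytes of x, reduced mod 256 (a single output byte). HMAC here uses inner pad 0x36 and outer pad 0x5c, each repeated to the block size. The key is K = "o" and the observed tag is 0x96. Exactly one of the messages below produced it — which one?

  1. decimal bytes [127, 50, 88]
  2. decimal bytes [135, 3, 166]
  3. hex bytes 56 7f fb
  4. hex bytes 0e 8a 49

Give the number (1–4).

2

Key "o" = 6f is 1 byte ≤ B = 6; zero-pad to 6 bytes: K' = 6f 00 00 00 00 00.
K' ⊕ ipad = 59 36 36 36 36 36; K' ⊕ opad = 33 5c 5c 5c 5c 5c.
m1: inner = H(59 36 36 36 36 36 7f 32 58) = 70; tag = H(33 5c 5c 5c 5c 5c 70) = 6f
m2: inner = H(59 36 36 36 36 36 87 03 a6) = 97; tag = H(33 5c 5c 5c 5c 5c 97) = 96 ← matches
m3: inner = H(59 36 36 36 36 36 56 7f fb) = 37; tag = H(33 5c 5c 5c 5c 5c 37) = 36
m4: inner = H(59 36 36 36 36 36 0e 8a 49) = 48; tag = H(33 5c 5c 5c 5c 5c 48) = 47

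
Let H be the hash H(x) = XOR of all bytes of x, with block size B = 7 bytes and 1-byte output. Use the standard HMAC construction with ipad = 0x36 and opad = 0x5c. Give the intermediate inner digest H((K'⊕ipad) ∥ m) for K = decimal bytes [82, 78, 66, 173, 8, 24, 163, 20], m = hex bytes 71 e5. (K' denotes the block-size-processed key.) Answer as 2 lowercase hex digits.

f6

Key decimal bytes [82, 78, 66, 173, 8, 24, 163, 20] = 52 4e 42 ad 08 18 a3 14 is 8 bytes > B = 7, so hash it first: H(key) = 54, then zero-pad to 7 bytes: K' = 54 00 00 00 00 00 00.
K' ⊕ ipad = 62 36 36 36 36 36 36.
Inner input = 62 36 36 36 36 36 36 ∥ 71 e5.
Inner hash: XOR 62⊕36⊕36⊕36⊕36⊕36⊕36⊕71⊕e5 = f6.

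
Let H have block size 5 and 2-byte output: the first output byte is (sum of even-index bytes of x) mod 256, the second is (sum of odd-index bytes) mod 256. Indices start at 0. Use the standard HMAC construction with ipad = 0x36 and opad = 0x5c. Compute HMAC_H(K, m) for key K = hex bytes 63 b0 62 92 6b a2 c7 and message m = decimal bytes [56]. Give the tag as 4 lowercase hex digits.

Key hex bytes 63 b0 62 92 6b a2 c7 is 7 bytes > B = 5, so hash it first: H(key) = f7 e4, then zero-pad to 5 bytes: K' = f7 e4 00 00 00.
K' ⊕ ipad = c1 d2 36 36 36.  K' ⊕ opad = ab b8 5c 5c 5c.
Inner input = (K'⊕ipad) ∥ m = c1 d2 36 36 36 ∥ 38.
Inner hash: even-index sum = 301 mod 256 = 45; odd-index sum = 320 mod 256 = 64 → 2d 40.
Outer input = (K'⊕opad) ∥ inner = ab b8 5c 5c 5c ∥ 2d 40.
Outer hash (tag): even-index sum = 419 mod 256 = 163; odd-index sum = 321 mod 256 = 65 → a3 41.

a341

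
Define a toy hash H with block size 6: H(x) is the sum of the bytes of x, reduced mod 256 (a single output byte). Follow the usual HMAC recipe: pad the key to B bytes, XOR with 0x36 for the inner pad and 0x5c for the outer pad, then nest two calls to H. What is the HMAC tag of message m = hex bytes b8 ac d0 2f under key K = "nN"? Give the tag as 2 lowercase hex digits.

Key "nN" = 6e 4e is 2 bytes ≤ B = 6; zero-pad to 6 bytes: K' = 6e 4e 00 00 00 00.
K' ⊕ ipad = 58 78 36 36 36 36.  K' ⊕ opad = 32 12 5c 5c 5c 5c.
Inner input = (K'⊕ipad) ∥ m = 58 78 36 36 36 36 ∥ b8 ac d0 2f.
Inner hash: sum = 88+120+54+54+54+54+184+172+208+47 = 1035; mod 256 = 11 → 0b.
Outer input = (K'⊕opad) ∥ inner = 32 12 5c 5c 5c 5c ∥ 0b.
Outer hash (tag): sum = 50+18+92+92+92+92+11 = 447; mod 256 = 191 → bf.

bf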